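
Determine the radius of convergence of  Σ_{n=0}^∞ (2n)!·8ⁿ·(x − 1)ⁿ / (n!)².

By the ratio test, |a_{n+1}/a_n| = (2n+1)·(2n+2)/(n+1)² · 8 → 32.
Hence the series converges for |x − 1| < 1/(32) = 1/32, so the radius of convergence is 1/32.

R = 1/32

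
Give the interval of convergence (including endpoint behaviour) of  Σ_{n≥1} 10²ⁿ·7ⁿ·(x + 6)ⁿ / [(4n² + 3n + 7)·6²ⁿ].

[-1059/175, -1041/175]

The ratio of consecutive coefficients is [(4n² + 3n + 7)/(4(n+1)² + 3(n+1) + 7)] · 100·7/36 → 175/9.
Thus R = 1/(175/9) = 9/175.
At x = -1041/175: absolute convergence follows by limit comparison with Σ 1/n².
When x = -1059/175, absolute convergence follows by limit comparison with Σ 1/n².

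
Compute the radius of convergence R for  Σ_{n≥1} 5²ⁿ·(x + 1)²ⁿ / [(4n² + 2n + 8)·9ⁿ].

Ratio test: |a_{n+1}/a_n| = [(4n² + 2n + 8)/(4(n+1)² + 2(n+1) + 8)] · 25/9 → 25/9 as n → ∞.
Successive powers of (x + 1) differ by 2, so the series converges when |x + 1|² · 25/9 < 1, i.e. |x + 1| < √(9/25) = 3/5. So R = 3/5.

R = 3/5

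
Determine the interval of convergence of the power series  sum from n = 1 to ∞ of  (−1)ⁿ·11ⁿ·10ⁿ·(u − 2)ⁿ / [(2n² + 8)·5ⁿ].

[43/22, 45/22]

By the ratio test, |a_{n+1}/a_n| = [(2n² + 8)/(2(n+1)² + 8)] · 11·10/5 → 22.
Thus R = 1/(22) = 1/22.
Endpoint u = 45/22: the series is dominated by a constant times Σ 1/n², which converges (p = 2 > 1).
When u = 43/22, the series is dominated by a constant times Σ 1/n², which converges (p = 2 > 1).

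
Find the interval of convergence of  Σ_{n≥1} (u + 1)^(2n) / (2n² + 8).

[-2, 0]

The ratio of consecutive coefficients is (2n² + 8)/(2(n+1)² + 8) → 1.
Since the exponent of (u + 1) increases by 2 each term, convergence requires |u + 1|² < 1, hence R = 1.
When u = 0, absolute convergence follows by limit comparison with Σ 1/n².
Endpoint u = -2: the series is dominated by a constant times Σ 1/n², which converges (p = 2 > 1).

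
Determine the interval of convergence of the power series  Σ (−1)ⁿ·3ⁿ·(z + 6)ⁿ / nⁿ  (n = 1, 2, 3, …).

(−∞, ∞)

By the Cauchy root test, |a_n|^(1/n) = 3/n → 0.
The limit is 0 for every z, so R = ∞.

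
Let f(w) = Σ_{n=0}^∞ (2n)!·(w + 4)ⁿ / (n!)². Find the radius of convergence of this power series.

Apply the ratio test: |a_{n+1}| / |a_n| = (2n+1)·(2n+2)/(n+1)², which tends to 4 as n → ∞.
Hence the series converges for |w + 4| < 1/(4) = 1/4, so the radius of convergence is 1/4.

R = 1/4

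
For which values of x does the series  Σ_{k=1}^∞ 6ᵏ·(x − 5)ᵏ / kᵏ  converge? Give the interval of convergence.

Root test: |a_k|^(1/k) = 6/k → 0.
The limit is 0 for every x, so R = ∞.

(−∞, ∞)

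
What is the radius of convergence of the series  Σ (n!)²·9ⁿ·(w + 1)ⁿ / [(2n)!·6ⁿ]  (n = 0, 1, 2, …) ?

R = 8/3

Ratio test: |a_{n+1}/a_n| = (n+1)²/[(2n+1)·(2n+2)] · 9/6 → 3/8 as n → ∞.
Hence the series converges for |w + 1| < 1/(3/8) = 8/3, so the radius of convergence is 8/3.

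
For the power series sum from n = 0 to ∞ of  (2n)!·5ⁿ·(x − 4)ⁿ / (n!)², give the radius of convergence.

Ratio test: |a_{n+1}/a_n| = (2n+1)·(2n+2)/(n+1)² · 5 → 20 as n → ∞.
The series converges when 20 · |x − 4| < 1, giving R = 1/20.

R = 1/20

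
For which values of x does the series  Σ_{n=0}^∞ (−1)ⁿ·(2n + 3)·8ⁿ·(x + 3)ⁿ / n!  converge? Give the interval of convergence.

(−∞, ∞)

By the ratio test, |a_{n+1}/a_n| = (2(n+1) + 3)/(2n + 3) · 8 · 1/(n+1) → 0.
Since the limit is 0 < 1 for every x, the series converges on all of ℝ and R = ∞.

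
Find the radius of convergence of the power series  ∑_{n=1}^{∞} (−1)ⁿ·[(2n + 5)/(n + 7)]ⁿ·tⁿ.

Applying the root test, |a_n|^(1/n) = (2n + 5)/(n + 7) → 2.
Convergence for |t| · 2 < 1, i.e. |t| < 1/2. So R = 1/2.

R = 1/2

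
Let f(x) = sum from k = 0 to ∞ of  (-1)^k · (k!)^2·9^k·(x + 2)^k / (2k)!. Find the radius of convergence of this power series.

R = 4/9

By the ratio test, |a_{k+1}/a_k| = (k+1)²/[(2k+1)·(2k+2)] · 9 → 9/4.
Hence the series converges for |x + 2| < 1/(9/4) = 4/9, so the radius of convergence is 4/9.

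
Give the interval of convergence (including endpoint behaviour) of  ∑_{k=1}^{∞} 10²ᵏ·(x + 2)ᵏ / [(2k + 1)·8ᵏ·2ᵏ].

[-54/25, -46/25)

Ratio test: |a_{k+1}/a_k| = [(2k + 1)/(2(k+1) + 1)] · 100/(8·2) → 25/4 as k → ∞.
Convergence for |x + 2| · 25/4 < 1, i.e. |x + 2| < 4/25. So R = 4/25.
At x = -46/25: the terms are asymptotic to a nonzero constant times 1/k, so the series diverges by limit comparison with Σ 1/k.
Endpoint x = -54/25: the terms alternate in sign and decrease monotonically to 0 in absolute value (size ~ c/k), so the alternating series test gives convergence.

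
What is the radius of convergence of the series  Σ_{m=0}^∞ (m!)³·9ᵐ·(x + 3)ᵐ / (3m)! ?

R = 3

Apply the ratio test: |a_{m+1}| / |a_m| = (m+1)³/[(3m+1)·(3m+2)·(3m+3)] · 9, which tends to 1/3 as m → ∞.
Thus R = 1/(1/3) = 3.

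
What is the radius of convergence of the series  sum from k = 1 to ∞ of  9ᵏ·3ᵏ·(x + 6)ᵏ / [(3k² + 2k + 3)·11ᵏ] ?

R = 11/27

By the ratio test, |a_{k+1}/a_k| = [(3k² + 2k + 3)/(3(k+1)² + 2(k+1) + 3)] · 9·3/11 → 27/11.
Thus R = 1/(27/11) = 11/27.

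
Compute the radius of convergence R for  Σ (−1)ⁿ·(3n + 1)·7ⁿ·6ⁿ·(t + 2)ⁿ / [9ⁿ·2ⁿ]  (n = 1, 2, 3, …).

R = 3/7

Ratio test: |a_{n+1}/a_n| = [(3(n+1) + 1)/(3n + 1)] · 7·6/(9·2) → 7/3 as n → ∞.
Thus R = 1/(7/3) = 3/7.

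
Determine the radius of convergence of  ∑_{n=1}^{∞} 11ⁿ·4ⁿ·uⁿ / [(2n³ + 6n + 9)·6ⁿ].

The ratio of consecutive coefficients is [(2n³ + 6n + 9)/(2(n+1)³ + 6(n+1) + 9)] · 11·4/6 → 22/3.
Thus R = 1/(22/3) = 3/22.

R = 3/22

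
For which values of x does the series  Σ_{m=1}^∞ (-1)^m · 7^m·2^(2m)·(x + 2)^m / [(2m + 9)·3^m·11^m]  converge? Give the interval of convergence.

By the ratio test, |a_{m+1}/a_m| = [(2m + 9)/(2(m+1) + 9)] · 7·4/(3·11) → 28/33.
The series converges when 28/33 · |x + 2| < 1, giving R = 33/28.
At x = -23/28: the terms alternate in sign and decrease monotonically to 0 in absolute value (size ~ c/m), so the alternating series test gives convergence.
At x = -89/28: comparison with the harmonic series Σ 1/m shows the series diverges.

(-89/28, -23/28]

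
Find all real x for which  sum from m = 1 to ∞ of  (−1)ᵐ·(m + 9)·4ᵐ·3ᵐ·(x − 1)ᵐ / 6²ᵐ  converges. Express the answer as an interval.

(-2, 4)

Apply the ratio test: |a_{m+1}| / |a_m| = [((m+1) + 9)/(m + 9)] · 4·3/36, which tends to 1/3 as m → ∞.
Convergence for |x − 1| · 1/3 < 1, i.e. |x − 1| < 3. So R = 3.
Check x = 4: the terms do not tend to 0, so the series diverges.
Endpoint x = -2: the terms have absolute value of order m, which does not tend to 0, so the series diverges by the divergence test.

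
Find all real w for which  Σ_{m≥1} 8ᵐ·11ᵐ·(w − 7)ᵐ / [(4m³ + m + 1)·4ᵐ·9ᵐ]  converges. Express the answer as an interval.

Apply the ratio test: |a_{m+1}| / |a_m| = [(4m³ + m + 1)/(4(m+1)³ + (m+1) + 1)] · 8·11/(4·9), which tends to 22/9 as m → ∞.
Thus R = 1/(22/9) = 9/22.
When w = 163/22, absolute convergence follows by limit comparison with Σ 1/m³.
Endpoint w = 145/22: the terms are on the order of 1/m³, so the series converges absolutely by comparison with the p-series (p = 3 > 1).

[145/22, 163/22]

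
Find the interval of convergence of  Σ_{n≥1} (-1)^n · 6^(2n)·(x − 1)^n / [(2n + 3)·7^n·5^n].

(1/36, 71/36]

Apply the ratio test: |a_{n+1}| / |a_n| = [(2n + 3)/(2(n+1) + 3)] · 36/(7·5), which tends to 36/35 as n → ∞.
Convergence for |x − 1| · 36/35 < 1, i.e. |x − 1| < 35/36. So R = 35/36.
When x = 71/36, the terms alternate in sign and decrease monotonically to 0 in absolute value (size ~ c/n), so the alternating series test gives convergence.
At x = 1/36: the terms behave like c/n; limit comparison with the harmonic series gives divergence.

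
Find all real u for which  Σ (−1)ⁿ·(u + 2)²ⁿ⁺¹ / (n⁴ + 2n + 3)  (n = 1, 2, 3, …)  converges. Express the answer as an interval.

[-3, -1]

Ratio test: |a_{n+1}/a_n| = (n⁴ + 2n + 3)/((n+1)⁴ + 2(n+1) + 3) → 1 as n → ∞.
Successive powers of (u + 2) differ by 2, so the series converges when |u + 2|² · 1 < 1, i.e. |u + 2| < √(1) = 1. So R = 1.
At u = -1: the series is dominated by a constant times Σ 1/n⁴, which converges (p = 4 > 1).
When u = -3, the series is dominated by a constant times Σ 1/n⁴, which converges (p = 4 > 1).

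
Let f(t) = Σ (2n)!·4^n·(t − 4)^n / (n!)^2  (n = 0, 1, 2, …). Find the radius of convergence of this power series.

The ratio of consecutive coefficients is (2n+1)·(2n+2)/(n+1)² · 4 → 16.
The series converges when 16 · |t − 4| < 1, giving R = 1/16.

R = 1/16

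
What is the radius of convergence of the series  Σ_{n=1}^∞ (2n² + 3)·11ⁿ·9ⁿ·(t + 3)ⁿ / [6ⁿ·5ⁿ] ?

By the ratio test, |a_{n+1}/a_n| = [(2(n+1)² + 3)/(2n² + 3)] · 11·9/(6·5) → 33/10.
Thus R = 1/(33/10) = 10/33.

R = 10/33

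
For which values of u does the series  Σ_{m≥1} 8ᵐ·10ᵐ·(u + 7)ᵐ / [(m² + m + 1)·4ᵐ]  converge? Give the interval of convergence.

Ratio test: |a_{m+1}/a_m| = [(m² + m + 1)/((m+1)² + (m+1) + 1)] · 8·10/4 → 20 as m → ∞.
Convergence for |u + 7| · 20 < 1, i.e. |u + 7| < 1/20. So R = 1/20.
When u = -139/20, the series is dominated by a constant times Σ 1/m², which converges (p = 2 > 1).
At u = -141/20: the series is dominated by a constant times Σ 1/m², which converges (p = 2 > 1).

[-141/20, -139/20]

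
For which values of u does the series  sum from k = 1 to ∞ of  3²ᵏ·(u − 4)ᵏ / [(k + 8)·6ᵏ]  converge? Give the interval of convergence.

The ratio of consecutive coefficients is [(k + 8)/((k+1) + 8)] · 9/6 → 3/2.
Thus R = 1/(3/2) = 2/3.
At u = 14/3: the terms are asymptotic to a nonzero constant times 1/k, so the series diverges by limit comparison with Σ 1/k.
Endpoint u = 10/3: an alternating series whose terms decrease to 0 in absolute value, so it converges by the Leibniz criterion.

[10/3, 14/3)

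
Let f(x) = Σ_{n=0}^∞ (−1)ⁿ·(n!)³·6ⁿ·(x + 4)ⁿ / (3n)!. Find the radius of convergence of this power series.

By the ratio test, |a_{n+1}/a_n| = (n+1)³/[(3n+1)·(3n+2)·(3n+3)] · 6 → 2/9.
Thus R = 1/(2/9) = 9/2.

R = 9/2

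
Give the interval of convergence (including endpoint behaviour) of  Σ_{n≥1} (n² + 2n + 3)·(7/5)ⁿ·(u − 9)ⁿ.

(58/7, 68/7)

The ratio of consecutive coefficients is [((n+1)² + 2(n+1) + 3)/(n² + 2n + 3)] · 7/5 → 7/5.
Convergence for |u − 9| · 7/5 < 1, i.e. |u − 9| < 5/7. So R = 5/7.
Endpoint u = 68/7: the n-th term does not approach 0; divergence by the term test.
Endpoint u = 58/7: the terms do not tend to 0, so the series diverges.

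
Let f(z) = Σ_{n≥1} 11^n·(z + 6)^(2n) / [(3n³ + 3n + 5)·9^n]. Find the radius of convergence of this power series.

R = 3√11/11

Ratio test: |a_{n+1}/a_n| = [(3n³ + 3n + 5)/(3(n+1)³ + 3(n+1) + 5)] · 11/9 → 11/9 as n → ∞.
Since the exponent of (z + 6) increases by 2 each term, convergence requires |z + 6|² < 9/11, hence R = 3√11/11.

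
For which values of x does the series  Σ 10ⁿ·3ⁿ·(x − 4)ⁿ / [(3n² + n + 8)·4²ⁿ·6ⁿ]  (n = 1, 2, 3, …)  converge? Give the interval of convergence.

Apply the ratio test: |a_{n+1}| / |a_n| = [(3n² + n + 8)/(3(n+1)² + (n+1) + 8)] · 10·3/(16·6), which tends to 5/16 as n → ∞.
Convergence for |x − 4| · 5/16 < 1, i.e. |x − 4| < 16/5. So R = 16/5.
Check x = 36/5: the terms are on the order of 1/n², so the series converges absolutely by comparison with the p-series (p = 2 > 1).
Endpoint x = 4/5: the terms are on the order of 1/n², so the series converges absolutely by comparison with the p-series (p = 2 > 1).

[4/5, 36/5]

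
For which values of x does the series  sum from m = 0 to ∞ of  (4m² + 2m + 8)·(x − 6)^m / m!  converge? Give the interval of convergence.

(−∞, ∞)

Ratio test: |a_{m+1}/a_m| = (4(m+1)² + 2(m+1) + 8)/(4m² + 2m + 8) · 1/(m+1) → 0 as m → ∞.
Since the limit is 0 < 1 for every x, the series converges on all of ℝ and R = ∞.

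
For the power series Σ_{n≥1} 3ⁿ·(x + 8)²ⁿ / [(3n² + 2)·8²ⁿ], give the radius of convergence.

By the ratio test, |a_{n+1}/a_n| = [(3n² + 2)/(3(n+1)² + 2)] · 3/64 → 3/64.
Since the exponent of (x + 8) increases by 2 each term, convergence requires |x + 8|² < 64/3, hence R = 8√3/3.

R = 8√3/3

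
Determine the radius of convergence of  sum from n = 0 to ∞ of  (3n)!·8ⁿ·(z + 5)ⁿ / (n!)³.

R = 1/216

Apply the ratio test: |a_{n+1}| / |a_n| = (3n+1)·(3n+2)·(3n+3)/(n+1)³ · 8, which tends to 216 as n → ∞.
The series converges when 216 · |z + 5| < 1, giving R = 1/216.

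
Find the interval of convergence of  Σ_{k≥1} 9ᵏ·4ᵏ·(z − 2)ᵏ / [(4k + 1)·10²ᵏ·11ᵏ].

By the ratio test, |a_{k+1}/a_k| = [(4k + 1)/(4(k+1) + 1)] · 9·4/(100·11) → 9/275.
Convergence for |z − 2| · 9/275 < 1, i.e. |z − 2| < 275/9. So R = 275/9.
When z = 293/9, the terms are asymptotic to a nonzero constant times 1/k, so the series diverges by limit comparison with Σ 1/k.
Endpoint z = -257/9: the terms alternate in sign and decrease monotonically to 0 in absolute value (size ~ c/k), so the alternating series test gives convergence.

[-257/9, 293/9)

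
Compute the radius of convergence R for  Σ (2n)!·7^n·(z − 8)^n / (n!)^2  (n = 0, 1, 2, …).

Apply the ratio test: |a_{n+1}| / |a_n| = (2n+1)·(2n+2)/(n+1)² · 7, which tends to 28 as n → ∞.
The series converges when 28 · |z − 8| < 1, giving R = 1/28.

R = 1/28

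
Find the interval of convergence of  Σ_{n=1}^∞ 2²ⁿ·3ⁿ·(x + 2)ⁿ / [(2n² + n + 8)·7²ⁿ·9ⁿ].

[-155/4, 139/4]

By the ratio test, |a_{n+1}/a_n| = [(2n² + n + 8)/(2(n+1)² + (n+1) + 8)] · 4·3/(49·9) → 4/147.
Convergence for |x + 2| · 4/147 < 1, i.e. |x + 2| < 147/4. So R = 147/4.
When x = 139/4, the terms are on the order of 1/n², so the series converges absolutely by comparison with the p-series (p = 2 > 1).
When x = -155/4, the terms are on the order of 1/n², so the series converges absolutely by comparison with the p-series (p = 2 > 1).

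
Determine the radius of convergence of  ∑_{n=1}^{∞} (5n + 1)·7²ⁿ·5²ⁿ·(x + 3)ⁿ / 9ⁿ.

R = 9/1225

The ratio of consecutive coefficients is [(5(n+1) + 1)/(5n + 1)] · 49·25/9 → 1225/9.
Hence the series converges for |x + 3| < 1/(1225/9) = 9/1225, so the radius of convergence is 9/1225.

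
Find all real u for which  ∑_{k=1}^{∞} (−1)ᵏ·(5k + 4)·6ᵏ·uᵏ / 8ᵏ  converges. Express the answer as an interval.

(-4/3, 4/3)

By the ratio test, |a_{k+1}/a_k| = [(5(k+1) + 4)/(5k + 4)] · 6/8 → 3/4.
Thus R = 1/(3/4) = 4/3.
Check u = 4/3: the k-th term does not approach 0; divergence by the term test.
Endpoint u = -4/3: the terms have absolute value of order k, which does not tend to 0, so the series diverges by the divergence test.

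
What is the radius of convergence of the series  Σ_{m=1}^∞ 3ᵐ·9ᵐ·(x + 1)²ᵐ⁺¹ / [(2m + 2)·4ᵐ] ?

R = 2√3/9

The ratio of consecutive coefficients is [(2m + 2)/(2(m+1) + 2)] · 3·9/4 → 27/4.
Writing y = (x + 1)², the series in y has radius 4/27, so |x + 1| < √(4/27) and R = 2√3/9.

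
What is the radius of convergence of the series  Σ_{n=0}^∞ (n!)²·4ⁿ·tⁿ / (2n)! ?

R = 1

By the ratio test, |a_{n+1}/a_n| = (n+1)²/[(2n+1)·(2n+2)] · 4 → 1.
Convergence for |t| < 1, so R = 1.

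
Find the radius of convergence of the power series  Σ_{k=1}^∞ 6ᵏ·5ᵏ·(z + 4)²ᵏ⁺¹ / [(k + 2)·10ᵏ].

Apply the ratio test: |a_{k+1}| / |a_k| = [(k + 2)/((k+1) + 2)] · 6·5/10, which tends to 3 as k → ∞.
Writing y = (z + 4)², the series in y has radius 1/3, so |z + 4| < √(1/3) and R = √3/3.

R = √3/3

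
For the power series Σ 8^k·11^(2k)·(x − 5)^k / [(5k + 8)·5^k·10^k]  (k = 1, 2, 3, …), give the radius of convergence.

Ratio test: |a_{k+1}/a_k| = [(5k + 8)/(5(k+1) + 8)] · 8·121/(5·10) → 484/25 as k → ∞.
Hence the series converges for |x − 5| < 1/(484/25) = 25/484, so the radius of convergence is 25/484.

R = 25/484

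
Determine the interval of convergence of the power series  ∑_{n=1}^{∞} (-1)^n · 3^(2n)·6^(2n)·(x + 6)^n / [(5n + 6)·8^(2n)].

Apply the ratio test: |a_{n+1}| / |a_n| = [(5n + 6)/(5(n+1) + 6)] · 9·36/64, which tends to 81/16 as n → ∞.
Hence the series converges for |x + 6| < 1/(81/16) = 16/81, so the radius of convergence is 16/81.
When x = -470/81, an alternating series whose terms decrease to 0 in absolute value, so it converges by the Leibniz criterion.
At x = -502/81: the terms behave like c/n; limit comparison with the harmonic series gives divergence.

(-502/81, -470/81]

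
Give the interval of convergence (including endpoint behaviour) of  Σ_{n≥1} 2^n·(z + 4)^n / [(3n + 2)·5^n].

By the ratio test, |a_{n+1}/a_n| = [(3n + 2)/(3(n+1) + 2)] · 2/5 → 2/5.
Thus R = 1/(2/5) = 5/2.
At z = -3/2: the terms behave like c/n; limit comparison with the harmonic series gives divergence.
When z = -13/2, an alternating series whose terms decrease to 0 in absolute value, so it converges by the Leibniz criterion.

[-13/2, -3/2)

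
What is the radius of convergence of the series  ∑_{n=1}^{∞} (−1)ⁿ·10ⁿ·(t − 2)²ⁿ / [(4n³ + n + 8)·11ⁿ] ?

By the ratio test, |a_{n+1}/a_n| = [(4n³ + n + 8)/(4(n+1)³ + (n+1) + 8)] · 10/11 → 10/11.
Since the exponent of (t − 2) increases by 2 each term, convergence requires |t − 2|² < 11/10, hence R = √110/10.

R = √110/10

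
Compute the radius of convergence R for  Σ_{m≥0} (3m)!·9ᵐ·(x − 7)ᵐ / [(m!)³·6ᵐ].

By the ratio test, |a_{m+1}/a_m| = (3m+1)·(3m+2)·(3m+3)/(m+1)³ · 9/6 → 81/2.
The series converges when 81/2 · |x − 7| < 1, giving R = 2/81.

R = 2/81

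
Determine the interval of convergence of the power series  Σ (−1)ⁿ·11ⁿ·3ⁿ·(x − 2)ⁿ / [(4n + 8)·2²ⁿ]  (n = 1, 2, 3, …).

Ratio test: |a_{n+1}/a_n| = [(4n + 8)/(4(n+1) + 8)] · 11·3/4 → 33/4 as n → ∞.
Convergence for |x − 2| · 33/4 < 1, i.e. |x − 2| < 4/33. So R = 4/33.
When x = 70/33, convergence follows from the alternating series test (terms decrease monotonically to 0).
Endpoint x = 62/33: the terms are asymptotic to a nonzero constant times 1/n, so the series diverges by limit comparison with Σ 1/n.

(62/33, 70/33]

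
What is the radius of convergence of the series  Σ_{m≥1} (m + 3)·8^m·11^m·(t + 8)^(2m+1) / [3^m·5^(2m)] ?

Ratio test: |a_{m+1}/a_m| = [((m+1) + 3)/(m + 3)] · 8·11/(3·25) → 88/75 as m → ∞.
Successive powers of (t + 8) differ by 2, so the series converges when |t + 8|² · 88/75 < 1, i.e. |t + 8| < √(75/88). So R = 5√66/44.

R = 5√66/44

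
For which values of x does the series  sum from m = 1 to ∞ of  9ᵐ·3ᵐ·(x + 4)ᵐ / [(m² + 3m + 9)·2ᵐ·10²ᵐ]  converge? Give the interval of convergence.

[-308/27, 92/27]

Apply the ratio test: |a_{m+1}| / |a_m| = [(m² + 3m + 9)/((m+1)² + 3(m+1) + 9)] · 9·3/(2·100), which tends to 27/200 as m → ∞.
The series converges when 27/200 · |x + 4| < 1, giving R = 200/27.
At x = 92/27: absolute convergence follows by limit comparison with Σ 1/m².
At x = -308/27: the terms are on the order of 1/m², so the series converges absolutely by comparison with the p-series (p = 2 > 1).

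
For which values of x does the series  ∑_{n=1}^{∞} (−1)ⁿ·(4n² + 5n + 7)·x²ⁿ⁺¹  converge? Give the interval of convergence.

(-1, 1)

By the ratio test, |a_{n+1}/a_n| = (4(n+1)² + 5(n+1) + 7)/(4n² + 5n + 7) → 1.
Since the exponent of x increases by 2 each term, convergence requires |x|² < 1, hence R = 1.
When x = 1, the terms have absolute value of order n², which does not tend to 0, so the series diverges by the divergence test.
When x = -1, the terms do not tend to 0, so the series diverges.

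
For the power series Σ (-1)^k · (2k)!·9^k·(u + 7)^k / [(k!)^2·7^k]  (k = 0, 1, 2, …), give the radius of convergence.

The ratio of consecutive coefficients is (2k+1)·(2k+2)/(k+1)² · 9/7 → 36/7.
The series converges when 36/7 · |u + 7| < 1, giving R = 7/36.

R = 7/36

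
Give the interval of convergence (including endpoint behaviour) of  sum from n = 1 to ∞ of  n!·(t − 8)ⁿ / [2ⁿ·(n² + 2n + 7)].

Apply the ratio test: |a_{n+1}| / |a_n| = (n+1) · 1/2 · (n² + 2n + 7)/((n+1)² + 2(n+1) + 7), which tends to ∞ as n → ∞.
Since the ratio → ∞, the series diverges for every t ≠ 8, and R = 0.

{8}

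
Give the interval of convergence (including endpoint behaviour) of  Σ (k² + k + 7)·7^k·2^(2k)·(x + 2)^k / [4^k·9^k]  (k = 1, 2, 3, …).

By the ratio test, |a_{k+1}/a_k| = [((k+1)² + (k+1) + 7)/(k² + k + 7)] · 7·4/(4·9) → 7/9.
Convergence for |x + 2| · 7/9 < 1, i.e. |x + 2| < 9/7. So R = 9/7.
When x = -5/7, the terms do not tend to 0, so the series diverges.
At x = -23/7: the terms have absolute value of order k², which does not tend to 0, so the series diverges by the divergence test.

(-23/7, -5/7)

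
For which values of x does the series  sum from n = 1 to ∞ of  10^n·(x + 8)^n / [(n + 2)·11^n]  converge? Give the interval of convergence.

Ratio test: |a_{n+1}/a_n| = [(n + 2)/((n+1) + 2)] · 10/11 → 10/11 as n → ∞.
Thus R = 1/(10/11) = 11/10.
Endpoint x = -69/10: the terms behave like c/n; limit comparison with the harmonic series gives divergence.
Check x = -91/10: the terms alternate in sign and decrease monotonically to 0 in absolute value (size ~ c/n), so the alternating series test gives convergence.

[-91/10, -69/10)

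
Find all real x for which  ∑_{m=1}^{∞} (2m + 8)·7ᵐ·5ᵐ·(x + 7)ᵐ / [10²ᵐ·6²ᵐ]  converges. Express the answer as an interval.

The ratio of consecutive coefficients is [(2(m+1) + 8)/(2m + 8)] · 7·5/(100·36) → 7/720.
Hence the series converges for |x + 7| < 1/(7/720) = 720/7, so the radius of convergence is 720/7.
Check x = 671/7: the terms have absolute value of order m, which does not tend to 0, so the series diverges by the divergence test.
Endpoint x = -769/7: the terms do not tend to 0, so the series diverges.

(-769/7, 671/7)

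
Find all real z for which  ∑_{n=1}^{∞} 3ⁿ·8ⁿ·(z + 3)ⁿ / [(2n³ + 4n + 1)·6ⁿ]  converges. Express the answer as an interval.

[-13/4, -11/4]

The ratio of consecutive coefficients is [(2n³ + 4n + 1)/(2(n+1)³ + 4(n+1) + 1)] · 3·8/6 → 4.
Hence the series converges for |z + 3| < 1/(4) = 1/4, so the radius of convergence is 1/4.
When z = -11/4, the series is dominated by a constant times Σ 1/n³, which converges (p = 3 > 1).
Check z = -13/4: absolute convergence follows by limit comparison with Σ 1/n³.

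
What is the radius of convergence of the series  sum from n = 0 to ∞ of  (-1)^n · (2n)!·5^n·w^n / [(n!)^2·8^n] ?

Apply the ratio test: |a_{n+1}| / |a_n| = (2n+1)·(2n+2)/(n+1)² · 5/8, which tends to 5/2 as n → ∞.
The series converges when 5/2 · |w| < 1, giving R = 2/5.

R = 2/5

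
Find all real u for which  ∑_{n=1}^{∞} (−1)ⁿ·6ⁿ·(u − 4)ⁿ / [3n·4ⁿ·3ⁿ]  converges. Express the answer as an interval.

(2, 6]

By the ratio test, |a_{n+1}/a_n| = [3n/3(n+1)] · 6/(4·3) → 1/2.
Hence the series converges for |u − 4| < 1/(1/2) = 2, so the radius of convergence is 2.
Check u = 6: an alternating series whose terms decrease to 0 in absolute value, so it converges by the Leibniz criterion.
When u = 2, the terms are asymptotic to a nonzero constant times 1/n, so the series diverges by limit comparison with Σ 1/n.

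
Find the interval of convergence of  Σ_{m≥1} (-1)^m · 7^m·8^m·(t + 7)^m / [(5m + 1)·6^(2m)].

The ratio of consecutive coefficients is [(5m + 1)/(5(m+1) + 1)] · 7·8/36 → 14/9.
The series converges when 14/9 · |t + 7| < 1, giving R = 9/14.
At t = -89/14: convergence follows from the alternating series test (terms decrease monotonically to 0).
Endpoint t = -107/14: comparison with the harmonic series Σ 1/m shows the series diverges.

(-107/14, -89/14]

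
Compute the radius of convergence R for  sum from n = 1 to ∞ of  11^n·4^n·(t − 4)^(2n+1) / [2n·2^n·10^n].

Ratio test: |a_{n+1}/a_n| = [2n/2(n+1)] · 11·4/(2·10) → 11/5 as n → ∞.
Successive powers of (t − 4) differ by 2, so the series converges when |t − 4|² · 11/5 < 1, i.e. |t − 4| < √(5/11). So R = √55/11.

R = √55/11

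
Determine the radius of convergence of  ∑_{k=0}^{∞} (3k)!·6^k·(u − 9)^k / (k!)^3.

R = 1/162

Ratio test: |a_{k+1}/a_k| = (3k+1)·(3k+2)·(3k+3)/(k+1)³ · 6 → 162 as k → ∞.
Hence the series converges for |u − 9| < 1/(162) = 1/162, so the radius of convergence is 1/162.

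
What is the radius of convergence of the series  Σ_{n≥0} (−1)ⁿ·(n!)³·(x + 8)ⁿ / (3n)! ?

R = 27

Apply the ratio test: |a_{n+1}| / |a_n| = (n+1)³/[(3n+1)·(3n+2)·(3n+3)], which tends to 1/27 as n → ∞.
Thus R = 1/(1/27) = 27.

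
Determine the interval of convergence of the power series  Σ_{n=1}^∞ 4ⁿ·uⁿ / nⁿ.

Applying the root test, |a_n|^(1/n) = 4/n → 0.
Since the n-th root of |a_n| tends to 0, the series converges for all real u; R = ∞.

(−∞, ∞)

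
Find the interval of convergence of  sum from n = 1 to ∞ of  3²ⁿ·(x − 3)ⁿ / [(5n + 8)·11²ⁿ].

Apply the ratio test: |a_{n+1}| / |a_n| = [(5n + 8)/(5(n+1) + 8)] · 9/121, which tends to 9/121 as n → ∞.
Hence the series converges for |x − 3| < 1/(9/121) = 121/9, so the radius of convergence is 121/9.
Endpoint x = 148/9: the terms are asymptotic to a nonzero constant times 1/n, so the series diverges by limit comparison with Σ 1/n.
Endpoint x = -94/9: an alternating series whose terms decrease to 0 in absolute value, so it converges by the Leibniz criterion.

[-94/9, 148/9)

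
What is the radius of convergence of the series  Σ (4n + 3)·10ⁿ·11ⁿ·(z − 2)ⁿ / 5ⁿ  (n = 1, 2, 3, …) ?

Ratio test: |a_{n+1}/a_n| = [(4(n+1) + 3)/(4n + 3)] · 10·11/5 → 22 as n → ∞.
Hence the series converges for |z − 2| < 1/(22) = 1/22, so the radius of convergence is 1/22.

R = 1/22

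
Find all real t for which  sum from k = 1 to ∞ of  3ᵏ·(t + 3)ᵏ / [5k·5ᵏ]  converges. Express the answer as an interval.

The ratio of consecutive coefficients is [5k/5(k+1)] · 3/5 → 3/5.
Convergence for |t + 3| · 3/5 < 1, i.e. |t + 3| < 5/3. So R = 5/3.
Check t = -4/3: comparison with the harmonic series Σ 1/k shows the series diverges.
Check t = -14/3: convergence follows from the alternating series test (terms decrease monotonically to 0).

[-14/3, -4/3)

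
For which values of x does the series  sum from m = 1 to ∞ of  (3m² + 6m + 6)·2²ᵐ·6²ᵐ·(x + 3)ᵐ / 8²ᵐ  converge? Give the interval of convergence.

By the ratio test, |a_{m+1}/a_m| = [(3(m+1)² + 6(m+1) + 6)/(3m² + 6m + 6)] · 4·36/64 → 9/4.
The series converges when 9/4 · |x + 3| < 1, giving R = 4/9.
When x = -23/9, the m-th term does not approach 0; divergence by the term test.
At x = -31/9: the m-th term does not approach 0; divergence by the term test.

(-31/9, -23/9)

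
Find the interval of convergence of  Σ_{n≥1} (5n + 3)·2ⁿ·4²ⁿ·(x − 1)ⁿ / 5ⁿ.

(27/32, 37/32)

Apply the ratio test: |a_{n+1}| / |a_n| = [(5(n+1) + 3)/(5n + 3)] · 2·16/5, which tends to 32/5 as n → ∞.
The series converges when 32/5 · |x − 1| < 1, giving R = 5/32.
When x = 37/32, the terms have absolute value of order n, which does not tend to 0, so the series diverges by the divergence test.
At x = 27/32: the n-th term does not approach 0; divergence by the term test.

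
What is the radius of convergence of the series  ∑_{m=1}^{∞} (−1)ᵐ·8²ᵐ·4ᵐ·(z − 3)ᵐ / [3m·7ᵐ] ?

R = 7/256

By the ratio test, |a_{m+1}/a_m| = [3m/3(m+1)] · 64·4/7 → 256/7.
Hence the series converges for |z − 3| < 1/(256/7) = 7/256, so the radius of convergence is 7/256.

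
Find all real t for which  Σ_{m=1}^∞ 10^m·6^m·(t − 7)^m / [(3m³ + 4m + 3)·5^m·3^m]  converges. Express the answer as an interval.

[27/4, 29/4]

Ratio test: |a_{m+1}/a_m| = [(3m³ + 4m + 3)/(3(m+1)³ + 4(m+1) + 3)] · 10·6/(5·3) → 4 as m → ∞.
The series converges when 4 · |t − 7| < 1, giving R = 1/4.
At t = 29/4: the terms are on the order of 1/m³, so the series converges absolutely by comparison with the p-series (p = 3 > 1).
Endpoint t = 27/4: the series is dominated by a constant times Σ 1/m³, which converges (p = 3 > 1).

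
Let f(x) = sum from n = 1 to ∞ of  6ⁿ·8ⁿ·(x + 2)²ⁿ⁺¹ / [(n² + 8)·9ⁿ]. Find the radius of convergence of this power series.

The ratio of consecutive coefficients is [(n² + 8)/((n+1)² + 8)] · 6·8/9 → 16/3.
Writing y = (x + 2)², the series in y has radius 3/16, so |x + 2| < √(3/16) and R = √3/4.

R = √3/4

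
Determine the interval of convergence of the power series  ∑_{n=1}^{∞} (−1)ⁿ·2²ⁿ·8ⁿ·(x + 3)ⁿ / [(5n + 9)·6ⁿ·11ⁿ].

Ratio test: |a_{n+1}/a_n| = [(5n + 9)/(5(n+1) + 9)] · 4·8/(6·11) → 16/33 as n → ∞.
Convergence for |x + 3| · 16/33 < 1, i.e. |x + 3| < 33/16. So R = 33/16.
Check x = -15/16: convergence follows from the alternating series test (terms decrease monotonically to 0).
Endpoint x = -81/16: comparison with the harmonic series Σ 1/n shows the series diverges.

(-81/16, -15/16]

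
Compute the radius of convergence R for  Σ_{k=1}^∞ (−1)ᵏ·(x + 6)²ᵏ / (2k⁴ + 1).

Apply the ratio test: |a_{k+1}| / |a_k| = (2k⁴ + 1)/(2(k+1)⁴ + 1), which tends to 1 as k → ∞.
Since the exponent of (x + 6) increases by 2 each term, convergence requires |x + 6|² < 1, hence R = 1.

R = 1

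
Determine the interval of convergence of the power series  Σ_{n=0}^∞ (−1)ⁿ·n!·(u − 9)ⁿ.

The ratio of consecutive coefficients is (n+1) → ∞.
Since the ratio → ∞, the series diverges for every u ≠ 9, and R = 0.

{9}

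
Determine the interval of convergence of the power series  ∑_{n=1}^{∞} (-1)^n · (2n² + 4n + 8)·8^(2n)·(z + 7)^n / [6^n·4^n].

The ratio of consecutive coefficients is [(2(n+1)² + 4(n+1) + 8)/(2n² + 4n + 8)] · 64/(6·4) → 8/3.
The series converges when 8/3 · |z + 7| < 1, giving R = 3/8.
Endpoint z = -53/8: the terms have absolute value of order n², which does not tend to 0, so the series diverges by the divergence test.
Check z = -59/8: the terms do not tend to 0, so the series diverges.

(-59/8, -53/8)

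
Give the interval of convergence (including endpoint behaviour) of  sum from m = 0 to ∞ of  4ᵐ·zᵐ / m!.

(−∞, ∞)

By the ratio test, |a_{m+1}/a_m| = 4 · 1/(m+1) → 0.
The ratio tends to 0 regardless of z, hence R = ∞.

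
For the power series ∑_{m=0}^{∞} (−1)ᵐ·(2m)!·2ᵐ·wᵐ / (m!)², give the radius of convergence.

R = 1/8

Ratio test: |a_{m+1}/a_m| = (2m+1)·(2m+2)/(m+1)² · 2 → 8 as m → ∞.
Thus R = 1/(8) = 1/8.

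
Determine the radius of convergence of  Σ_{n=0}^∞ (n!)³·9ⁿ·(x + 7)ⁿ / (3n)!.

R = 3

By the ratio test, |a_{n+1}/a_n| = (n+1)³/[(3n+1)·(3n+2)·(3n+3)] · 9 → 1/3.
The series converges when 1/3 · |x + 7| < 1, giving R = 3.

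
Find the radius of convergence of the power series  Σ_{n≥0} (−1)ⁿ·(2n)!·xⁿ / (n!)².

The ratio of consecutive coefficients is (2n+1)·(2n+2)/(n+1)² → 4.
Thus R = 1/(4) = 1/4.

R = 1/4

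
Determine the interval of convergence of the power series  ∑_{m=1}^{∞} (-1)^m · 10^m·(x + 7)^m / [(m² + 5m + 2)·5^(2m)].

[-19/2, -9/2]

Ratio test: |a_{m+1}/a_m| = [(m² + 5m + 2)/((m+1)² + 5(m+1) + 2)] · 10/25 → 2/5 as m → ∞.
The series converges when 2/5 · |x + 7| < 1, giving R = 5/2.
When x = -9/2, absolute convergence follows by limit comparison with Σ 1/m².
At x = -19/2: absolute convergence follows by limit comparison with Σ 1/m².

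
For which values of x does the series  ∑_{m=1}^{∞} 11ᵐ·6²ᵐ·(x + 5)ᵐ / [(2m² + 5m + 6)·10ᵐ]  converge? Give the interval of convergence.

[-995/198, -985/198]

Ratio test: |a_{m+1}/a_m| = [(2m² + 5m + 6)/(2(m+1)² + 5(m+1) + 6)] · 11·36/10 → 198/5 as m → ∞.
Hence the series converges for |x + 5| < 1/(198/5) = 5/198, so the radius of convergence is 5/198.
When x = -985/198, the terms are on the order of 1/m², so the series converges absolutely by comparison with the p-series (p = 2 > 1).
Check x = -995/198: absolute convergence follows by limit comparison with Σ 1/m².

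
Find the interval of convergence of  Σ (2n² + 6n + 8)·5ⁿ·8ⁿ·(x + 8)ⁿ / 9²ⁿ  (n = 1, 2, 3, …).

(-401/40, -239/40)

Ratio test: |a_{n+1}/a_n| = [(2(n+1)² + 6(n+1) + 8)/(2n² + 6n + 8)] · 5·8/81 → 40/81 as n → ∞.
Hence the series converges for |x + 8| < 1/(40/81) = 81/40, so the radius of convergence is 81/40.
Endpoint x = -239/40: the terms have absolute value of order n², which does not tend to 0, so the series diverges by the divergence test.
When x = -401/40, the terms do not tend to 0, so the series diverges.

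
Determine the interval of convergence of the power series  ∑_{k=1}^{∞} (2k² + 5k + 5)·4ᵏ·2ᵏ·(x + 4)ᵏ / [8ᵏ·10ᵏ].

Ratio test: |a_{k+1}/a_k| = [(2(k+1)² + 5(k+1) + 5)/(2k² + 5k + 5)] · 4·2/(8·10) → 1/10 as k → ∞.
Hence the series converges for |x + 4| < 1/(1/10) = 10, so the radius of convergence is 10.
Endpoint x = 6: the k-th term does not approach 0; divergence by the term test.
At x = -14: the terms have absolute value of order k², which does not tend to 0, so the series diverges by the divergence test.

(-14, 6)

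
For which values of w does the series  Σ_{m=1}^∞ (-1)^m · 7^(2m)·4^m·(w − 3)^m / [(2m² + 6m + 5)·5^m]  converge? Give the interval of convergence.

The ratio of consecutive coefficients is [(2m² + 6m + 5)/(2(m+1)² + 6(m+1) + 5)] · 49·4/5 → 196/5.
Convergence for |w − 3| · 196/5 < 1, i.e. |w − 3| < 5/196. So R = 5/196.
Check w = 593/196: the series is dominated by a constant times Σ 1/m², which converges (p = 2 > 1).
When w = 583/196, the series is dominated by a constant times Σ 1/m², which converges (p = 2 > 1).

[583/196, 593/196]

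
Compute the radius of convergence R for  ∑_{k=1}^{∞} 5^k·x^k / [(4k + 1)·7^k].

R = 7/5

The ratio of consecutive coefficients is [(4k + 1)/(4(k+1) + 1)] · 5/7 → 5/7.
Hence the series converges for |x| < 1/(5/7) = 7/5, so the radius of convergence is 7/5.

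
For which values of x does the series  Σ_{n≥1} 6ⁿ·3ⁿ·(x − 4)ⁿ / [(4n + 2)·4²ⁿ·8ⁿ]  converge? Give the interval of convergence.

[-28/9, 100/9)

Apply the ratio test: |a_{n+1}| / |a_n| = [(4n + 2)/(4(n+1) + 2)] · 6·3/(16·8), which tends to 9/64 as n → ∞.
The series converges when 9/64 · |x − 4| < 1, giving R = 64/9.
When x = 100/9, the terms behave like c/n; limit comparison with the harmonic series gives divergence.
At x = -28/9: an alternating series whose terms decrease to 0 in absolute value, so it converges by the Leibniz criterion.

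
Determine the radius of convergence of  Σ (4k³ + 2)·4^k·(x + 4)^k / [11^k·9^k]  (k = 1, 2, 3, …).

R = 99/4

Apply the ratio test: |a_{k+1}| / |a_k| = [(4(k+1)³ + 2)/(4k³ + 2)] · 4/(11·9), which tends to 4/99 as k → ∞.
Hence the series converges for |x + 4| < 1/(4/99) = 99/4, so the radius of convergence is 99/4.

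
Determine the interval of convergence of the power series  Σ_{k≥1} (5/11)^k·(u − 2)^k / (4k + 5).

[-1/5, 21/5)

Ratio test: |a_{k+1}/a_k| = [(4k + 5)/(4(k+1) + 5)] · 5/11 → 5/11 as k → ∞.
Hence the series converges for |u − 2| < 1/(5/11) = 11/5, so the radius of convergence is 11/5.
When u = 21/5, the terms are asymptotic to a nonzero constant times 1/k, so the series diverges by limit comparison with Σ 1/k.
Check u = -1/5: convergence follows from the alternating series test (terms decrease monotonically to 0).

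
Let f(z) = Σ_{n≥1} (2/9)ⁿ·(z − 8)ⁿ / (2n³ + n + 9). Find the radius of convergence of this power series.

The ratio of consecutive coefficients is [(2n³ + n + 9)/(2(n+1)³ + (n+1) + 9)] · 2/9 → 2/9.
The series converges when 2/9 · |z − 8| < 1, giving R = 9/2.

R = 9/2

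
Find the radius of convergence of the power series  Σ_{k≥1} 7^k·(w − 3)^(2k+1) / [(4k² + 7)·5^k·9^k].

By the ratio test, |a_{k+1}/a_k| = [(4k² + 7)/(4(k+1)² + 7)] · 7/(5·9) → 7/45.
Writing y = (w − 3)², the series in y has radius 45/7, so |w − 3| < √(45/7) and R = 3√35/7.

R = 3√35/7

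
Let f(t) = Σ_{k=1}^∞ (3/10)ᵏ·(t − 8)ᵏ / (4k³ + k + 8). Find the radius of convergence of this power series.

Apply the ratio test: |a_{k+1}| / |a_k| = [(4k³ + k + 8)/(4(k+1)³ + (k+1) + 8)] · 3/10, which tends to 3/10 as k → ∞.
Hence the series converges for |t − 8| < 1/(3/10) = 10/3, so the radius of convergence is 10/3.

R = 10/3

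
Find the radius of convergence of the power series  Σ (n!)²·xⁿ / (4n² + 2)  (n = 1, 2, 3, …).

By the ratio test, |a_{n+1}/a_n| = (n+1)² · (4n² + 2)/(4(n+1)² + 2) → ∞.
The terms grow without bound for any x ≠ 0, so R = 0 (convergence only at x = 0).

R = 0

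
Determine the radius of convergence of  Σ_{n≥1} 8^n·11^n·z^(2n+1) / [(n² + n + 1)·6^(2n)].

R = 3√22/22

Apply the ratio test: |a_{n+1}| / |a_n| = [(n² + n + 1)/((n+1)² + (n+1) + 1)] · 8·11/36, which tends to 22/9 as n → ∞.
Writing y = z², the series in y has radius 9/22, so |z| < √(9/22) and R = 3√22/22.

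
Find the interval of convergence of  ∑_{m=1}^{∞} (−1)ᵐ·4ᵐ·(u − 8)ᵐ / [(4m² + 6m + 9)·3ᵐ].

[29/4, 35/4]

By the ratio test, |a_{m+1}/a_m| = [(4m² + 6m + 9)/(4(m+1)² + 6(m+1) + 9)] · 4/3 → 4/3.
The series converges when 4/3 · |u − 8| < 1, giving R = 3/4.
When u = 35/4, absolute convergence follows by limit comparison with Σ 1/m².
When u = 29/4, the series is dominated by a constant times Σ 1/m², which converges (p = 2 > 1).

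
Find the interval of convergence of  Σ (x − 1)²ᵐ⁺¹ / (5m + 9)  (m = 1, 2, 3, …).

(0, 2)

Ratio test: |a_{m+1}/a_m| = (5m + 9)/(5(m+1) + 9) → 1 as m → ∞.
Writing y = (x − 1)², the series in y has radius 1, so |x − 1| < √(1) = 1 and R = 1.
When x = 2, the terms are asymptotic to a nonzero constant times 1/m, so the series diverges by limit comparison with Σ 1/m.
At x = 0: the terms behave like c/m; limit comparison with the harmonic series gives divergence.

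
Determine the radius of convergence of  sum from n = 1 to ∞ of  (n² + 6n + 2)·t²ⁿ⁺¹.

R = 1

Ratio test: |a_{n+1}/a_n| = ((n+1)² + 6(n+1) + 2)/(n² + 6n + 2) → 1 as n → ∞.
Successive powers of t differ by 2, so the series converges when |t|² · 1 < 1, i.e. |t| < √(1) = 1. So R = 1.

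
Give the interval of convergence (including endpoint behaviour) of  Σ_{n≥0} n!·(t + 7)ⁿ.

{-7}

Ratio test: |a_{n+1}/a_n| = (n+1) → ∞ as n → ∞.
The ratio grows without bound, so the series diverges whenever (t + 7) ≠ 0; it converges only at t = -7. R = 0.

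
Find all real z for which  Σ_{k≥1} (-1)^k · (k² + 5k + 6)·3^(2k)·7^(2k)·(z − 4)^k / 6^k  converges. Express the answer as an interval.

By the ratio test, |a_{k+1}/a_k| = [((k+1)² + 5(k+1) + 6)/(k² + 5k + 6)] · 9·49/6 → 147/2.
The series converges when 147/2 · |z − 4| < 1, giving R = 2/147.
Endpoint z = 590/147: the terms do not tend to 0, so the series diverges.
When z = 586/147, the terms do not tend to 0, so the series diverges.

(586/147, 590/147)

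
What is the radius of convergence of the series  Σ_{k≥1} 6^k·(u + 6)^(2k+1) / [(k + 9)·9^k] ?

R = √6/2

By the ratio test, |a_{k+1}/a_k| = [(k + 9)/((k+1) + 9)] · 6/9 → 2/3.
Since the exponent of (u + 6) increases by 2 each term, convergence requires |u + 6|² < 3/2, hence R = √6/2.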